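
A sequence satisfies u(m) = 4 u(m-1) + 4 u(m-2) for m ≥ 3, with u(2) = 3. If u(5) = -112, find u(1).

-5

Let u(1) = z.
u(3) = 12 + 4z
u(4) = 60 + 16z
u(5) = 288 + 80z
So 288 + 80z = -112, giving z = -5.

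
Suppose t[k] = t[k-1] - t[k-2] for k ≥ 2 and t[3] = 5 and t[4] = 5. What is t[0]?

-5

Rearranging, t[k-2] = -(t[k] - t[k-1]).
t[2] = -(5 - 5) = 0
t[1] = -(5 - 0) = -5
t[0] = -(0 - (-5)) = -5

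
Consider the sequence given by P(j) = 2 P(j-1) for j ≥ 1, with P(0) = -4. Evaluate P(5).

-128

P(1) = 2*(-4) = -8
P(2) = 2*(-8) = -16
P(3) = 2*(-16) = -32
P(4) = 2*(-32) = -64
P(5) = 2*(-64) = -128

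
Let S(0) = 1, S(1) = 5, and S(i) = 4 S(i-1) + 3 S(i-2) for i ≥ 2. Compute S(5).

2309

S(2) = 4(5) + 3(1) = 23
S(3) = 4(23) + 3(5) = 107
S(4) = 4(107) + 3(23) = 497
S(5) = 4(497) + 3(107) = 2309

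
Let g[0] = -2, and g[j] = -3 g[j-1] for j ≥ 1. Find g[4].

-162

g[1] = -3(-2) = 6
g[2] = -3(6) = -18
g[3] = -3(-18) = 54
g[4] = -3(54) = -162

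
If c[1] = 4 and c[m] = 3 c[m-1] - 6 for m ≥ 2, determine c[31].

The fixed point is -6/(1 - 3) = 3, so c[m] - 3 = 3(c[m-1] - 3).
Hence c[m] = 1·3^{m-1} + 3.
c[31] = 1·3^{30} + 3 = 1·205891132094649 + 3 = 205891132094652.

205891132094652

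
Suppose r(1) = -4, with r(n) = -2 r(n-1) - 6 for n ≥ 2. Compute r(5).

r(2) = -2*(-4) - 6 = 2
r(3) = -2*2 - 6 = -10
r(4) = -2*(-10) - 6 = 14
r(5) = -2*14 - 6 = -34

-34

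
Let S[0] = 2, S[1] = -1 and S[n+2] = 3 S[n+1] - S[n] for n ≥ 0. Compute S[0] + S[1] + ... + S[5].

S[2] = 3*(-1) - 2 = -5
S[3] = 3*(-5) - (-1) = -14
S[4] = 3*(-14) - (-5) = -37
S[5] = 3*(-37) - (-14) = -97
Sum = 2 + (-1) + (-5) + (-14) + (-37) + (-97) = -152

-152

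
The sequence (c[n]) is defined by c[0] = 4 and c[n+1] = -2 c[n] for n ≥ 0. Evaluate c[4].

c[1] = -2*4 = -8
c[2] = -2*(-8) = 16
c[3] = -2*16 = -32
c[4] = -2*(-32) = 64

64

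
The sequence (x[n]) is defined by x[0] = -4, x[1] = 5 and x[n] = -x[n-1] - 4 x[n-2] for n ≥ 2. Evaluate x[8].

803

x[2] = -5 - 4*(-4) = 11
x[3] = -11 - 4*5 = -31
x[4] = -(-31) - 4*11 = -13
x[5] = -(-13) - 4*(-31) = 137
x[6] = -137 - 4*(-13) = -85
x[7] = -(-85) - 4*137 = -463
x[8] = -(-463) - 4*(-85) = 803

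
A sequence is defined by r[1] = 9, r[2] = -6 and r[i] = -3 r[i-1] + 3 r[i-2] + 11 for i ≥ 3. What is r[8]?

r[3] = -3*(-6) + 3*9 + 11 = 56
r[4] = -3*56 + 3*(-6) + 11 = -175
r[5] = -3*(-175) + 3*56 + 11 = 704
r[6] = -3*704 + 3*(-175) + 11 = -2626
r[7] = -3*(-2626) + 3*704 + 11 = 10001
r[8] = -3*10001 + 3*(-2626) + 11 = -37870

-37870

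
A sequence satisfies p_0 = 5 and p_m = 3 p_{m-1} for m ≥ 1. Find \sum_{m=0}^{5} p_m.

p_1 = 3(5) = 15
p_2 = 3(15) = 45
p_3 = 3(45) = 135
p_4 = 3(135) = 405
p_5 = 3(405) = 1215
Sum = 5 + 15 + 45 + 135 + 405 + 1215 = 1820

1820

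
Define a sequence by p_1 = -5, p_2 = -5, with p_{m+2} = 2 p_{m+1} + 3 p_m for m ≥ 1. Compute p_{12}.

-442865

p_3 = 2*(-5) + 3*(-5) = -25
p_4 = 2*(-25) + 3*(-5) = -65
p_5 = 2*(-65) + 3*(-25) = -205
p_6 = 2*(-205) + 3*(-65) = -605
p_7 = 2*(-605) + 3*(-205) = -1825
p_8 = 2*(-1825) + 3*(-605) = -5465
p_9 = 2*(-5465) + 3*(-1825) = -16405
p_{10} = 2*(-16405) + 3*(-5465) = -49205
p_{11} = 2*(-49205) + 3*(-16405) = -147625
p_{12} = 2*(-147625) + 3*(-49205) = -442865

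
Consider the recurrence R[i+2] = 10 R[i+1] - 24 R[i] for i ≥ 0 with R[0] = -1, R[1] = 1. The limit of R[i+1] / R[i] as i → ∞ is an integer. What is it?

The characteristic equation is r^2 - 10r + 24 = 0, which factors as (r - 6)(r - 4) = 0.
So the roots are 6 and 4. Since |6| > |4| and the coefficient of 6^i is non-zero, the ratio tends to 6.

6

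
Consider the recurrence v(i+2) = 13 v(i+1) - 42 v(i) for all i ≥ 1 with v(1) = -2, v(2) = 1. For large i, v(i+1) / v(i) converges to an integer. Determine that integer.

7

The characteristic equation is r^2 - 13r + 42 = 0, which factors as (r - 7)(r - 6) = 0.
So the roots are 7 and 6. Since |7| > |6| and the coefficient of 7^i is non-zero, the ratio tends to 7.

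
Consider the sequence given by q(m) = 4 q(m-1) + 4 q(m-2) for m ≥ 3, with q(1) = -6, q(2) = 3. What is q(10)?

q(3) = 4·3 + 4·(-6) = -12
q(4) = 4·(-12) + 4·3 = -36
q(5) = 4·(-36) + 4·(-12) = -192
q(6) = 4·(-192) + 4·(-36) = -912
q(7) = 4·(-912) + 4·(-192) = -4416
q(8) = 4·(-4416) + 4·(-912) = -21312
q(9) = 4·(-21312) + 4·(-4416) = -102912
q(10) = 4·(-102912) + 4·(-21312) = -496896

-496896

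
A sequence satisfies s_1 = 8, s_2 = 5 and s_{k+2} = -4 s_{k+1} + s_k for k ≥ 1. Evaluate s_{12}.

s_3 = -4*5 + 8 = -12
s_4 = -4*(-12) + 5 = 53
s_5 = -4*53 + (-12) = -224
s_6 = -4*(-224) + 53 = 949
s_7 = -4*949 + (-224) = -4020
s_8 = -4*(-4020) + 949 = 17029
s_9 = -4*17029 + (-4020) = -72136
s_{10} = -4*(-72136) + 17029 = 305573
s_{11} = -4*305573 + (-72136) = -1294428
s_{12} = -4*(-1294428) + 305573 = 5483285

5483285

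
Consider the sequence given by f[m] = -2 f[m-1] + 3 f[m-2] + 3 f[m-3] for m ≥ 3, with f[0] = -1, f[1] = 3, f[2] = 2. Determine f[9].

-922

f[3] = -2(2) + 3(3) + 3(-1) = 2
f[4] = -2(2) + 3(2) + 3(3) = 11
f[5] = -2(11) + 3(2) + 3(2) = -10
f[6] = -2(-10) + 3(11) + 3(2) = 59
f[7] = -2(59) + 3(-10) + 3(11) = -115
f[8] = -2(-115) + 3(59) + 3(-10) = 377
f[9] = -2(377) + 3(-115) + 3(59) = -922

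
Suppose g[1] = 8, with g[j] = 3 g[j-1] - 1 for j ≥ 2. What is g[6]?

g[2] = 3*8 - 1 = 23
g[3] = 3*23 - 1 = 68
g[4] = 3*68 - 1 = 203
g[5] = 3*203 - 1 = 608
g[6] = 3*608 - 1 = 1823

1823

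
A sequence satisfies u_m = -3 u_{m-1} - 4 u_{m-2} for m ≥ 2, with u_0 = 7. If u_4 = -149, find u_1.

Let u_1 = x.
u_2 = -28 - 3x
u_3 = 84 + 5x
u_4 = -140 - 3x
So -140 - 3x = -149, giving x = 3.

3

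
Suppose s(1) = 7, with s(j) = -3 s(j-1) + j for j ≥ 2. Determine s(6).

-1593

s(2) = -3(7) + 2 = -19
s(3) = -3(-19) + 3 = 60
s(4) = -3(60) + 4 = -176
s(5) = -3(-176) + 5 = 533
s(6) = -3(533) + 6 = -1593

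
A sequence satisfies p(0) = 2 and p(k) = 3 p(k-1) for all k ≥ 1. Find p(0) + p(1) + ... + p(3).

80

p(1) = 3·2 = 6
p(2) = 3·6 = 18
p(3) = 3·18 = 54
Sum = 2 + 6 + 18 + 54 = 80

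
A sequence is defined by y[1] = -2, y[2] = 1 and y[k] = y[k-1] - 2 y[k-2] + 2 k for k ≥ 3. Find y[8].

y[3] = 1 - 2*(-2) + 6 = 11
y[4] = 11 - 2*1 + 8 = 17
y[5] = 17 - 2*11 + 10 = 5
y[6] = 5 - 2*17 + 12 = -17
y[7] = (-17) - 2*5 + 14 = -13
y[8] = (-13) - 2*(-17) + 16 = 37

37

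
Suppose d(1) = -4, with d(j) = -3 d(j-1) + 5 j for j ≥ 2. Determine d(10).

121802

d(2) = -3(-4) + 10 = 22
d(3) = -3(22) + 15 = -51
d(4) = -3(-51) + 20 = 173
d(5) = -3(173) + 25 = -494
d(6) = -3(-494) + 30 = 1512
d(7) = -3(1512) + 35 = -4501
d(8) = -3(-4501) + 40 = 13543
d(9) = -3(13543) + 45 = -40584
d(10) = -3(-40584) + 50 = 121802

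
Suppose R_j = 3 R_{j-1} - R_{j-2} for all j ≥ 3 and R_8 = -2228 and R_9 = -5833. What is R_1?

5

Rearranging, R_{j-2} = -(R_j - 3 R_{j-1}).
R_7 = -(-5833 - 3(-2228)) = -851
R_6 = -(-2228 - 3(-851)) = -325
R_5 = -(-851 - 3(-325)) = -124
R_4 = -(-325 - 3(-124)) = -47
R_3 = -(-124 - 3(-47)) = -17
R_2 = -(-47 - 3(-17)) = -4
R_1 = -(-17 - 3(-4)) = 5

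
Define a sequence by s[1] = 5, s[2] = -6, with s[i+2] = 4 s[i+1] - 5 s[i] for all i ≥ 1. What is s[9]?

2741

s[3] = 4·(-6) - 5·5 = -49
s[4] = 4·(-49) - 5·(-6) = -166
s[5] = 4·(-166) - 5·(-49) = -419
s[6] = 4·(-419) - 5·(-166) = -846
s[7] = 4·(-846) - 5·(-419) = -1289
s[8] = 4·(-1289) - 5·(-846) = -926
s[9] = 4·(-926) - 5·(-1289) = 2741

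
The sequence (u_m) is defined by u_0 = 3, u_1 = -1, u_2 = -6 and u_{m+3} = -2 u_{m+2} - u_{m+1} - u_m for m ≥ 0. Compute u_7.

73

u_3 = -2*(-6) - (-1) - 3 = 10
u_4 = -2*10 - (-6) - (-1) = -13
u_5 = -2*(-13) - 10 - (-6) = 22
u_6 = -2*22 - (-13) - 10 = -41
u_7 = -2*(-41) - 22 - (-13) = 73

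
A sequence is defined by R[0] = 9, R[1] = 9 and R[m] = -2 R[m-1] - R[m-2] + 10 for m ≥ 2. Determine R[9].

R[2] = -2·9 - 9 + 10 = -17
R[3] = -2·(-17) - 9 + 10 = 35
R[4] = -2·35 - (-17) + 10 = -43
R[5] = -2·(-43) - 35 + 10 = 61
R[6] = -2·61 - (-43) + 10 = -69
R[7] = -2·(-69) - 61 + 10 = 87
R[8] = -2·87 - (-69) + 10 = -95
R[9] = -2·(-95) - 87 + 10 = 113

113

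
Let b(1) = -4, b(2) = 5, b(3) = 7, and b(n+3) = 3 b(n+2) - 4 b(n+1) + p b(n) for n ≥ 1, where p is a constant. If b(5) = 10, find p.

b(4) = 1 - 4p
b(5) = -25 - 7p
So -25 - 7p = 10, giving p = -5.

-5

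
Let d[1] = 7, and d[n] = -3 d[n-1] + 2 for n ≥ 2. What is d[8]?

-14215

d[2] = -3·7 + 2 = -19
d[3] = -3·(-19) + 2 = 59
d[4] = -3·59 + 2 = -175
d[5] = -3·(-175) + 2 = 527
d[6] = -3·527 + 2 = -1579
d[7] = -3·(-1579) + 2 = 4739
d[8] = -3·4739 + 2 = -14215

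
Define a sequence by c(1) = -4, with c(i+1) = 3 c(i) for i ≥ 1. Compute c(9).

c(2) = 3(-4) = -12
c(3) = 3(-12) = -36
c(4) = 3(-36) = -108
c(5) = 3(-108) = -324
c(6) = 3(-324) = -972
c(7) = 3(-972) = -2916
c(8) = 3(-2916) = -8748
c(9) = 3(-8748) = -26244

-26244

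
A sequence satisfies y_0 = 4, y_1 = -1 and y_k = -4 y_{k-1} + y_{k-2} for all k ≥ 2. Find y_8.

y_2 = -4(-1) + 4 = 8
y_3 = -4(8) + (-1) = -33
y_4 = -4(-33) + 8 = 140
y_5 = -4(140) + (-33) = -593
y_6 = -4(-593) + 140 = 2512
y_7 = -4(2512) + (-593) = -10641
y_8 = -4(-10641) + 2512 = 45076

45076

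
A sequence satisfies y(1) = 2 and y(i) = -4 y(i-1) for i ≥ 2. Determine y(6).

-2048

y(2) = -4(2) = -8
y(3) = -4(-8) = 32
y(4) = -4(32) = -128
y(5) = -4(-128) = 512
y(6) = -4(512) = -2048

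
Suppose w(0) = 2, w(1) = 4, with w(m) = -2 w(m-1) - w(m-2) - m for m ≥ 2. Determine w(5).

w(2) = -2(4) - 2 - 2 = -12
w(3) = -2(-12) - 4 - 3 = 17
w(4) = -2(17) - (-12) - 4 = -26
w(5) = -2(-26) - 17 - 5 = 30

30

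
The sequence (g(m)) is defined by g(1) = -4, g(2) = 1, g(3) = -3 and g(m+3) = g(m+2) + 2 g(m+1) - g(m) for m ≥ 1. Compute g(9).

g(4) = (-3) + 2(1) - (-4) = 3
g(5) = 3 + 2(-3) - 1 = -4
g(6) = (-4) + 2(3) - (-3) = 5
g(7) = 5 + 2(-4) - 3 = -6
g(8) = (-6) + 2(5) - (-4) = 8
g(9) = 8 + 2(-6) - 5 = -9

-9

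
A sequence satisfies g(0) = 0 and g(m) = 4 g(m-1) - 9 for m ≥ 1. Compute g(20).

The fixed point is -9/(1 - 4) = 3, so g(m) - 3 = 4(g(m-1) - 3).
Hence g(m) = -3·4^m + 3.
g(20) = -3·4^{20} + 3 = -3·1099511627776 + 3 = -3298534883325.

-3298534883325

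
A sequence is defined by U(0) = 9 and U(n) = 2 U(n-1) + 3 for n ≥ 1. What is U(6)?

U(1) = 2·9 + 3 = 21
U(2) = 2·21 + 3 = 45
U(3) = 2·45 + 3 = 93
U(4) = 2·93 + 3 = 189
U(5) = 2·189 + 3 = 381
U(6) = 2·381 + 3 = 765

765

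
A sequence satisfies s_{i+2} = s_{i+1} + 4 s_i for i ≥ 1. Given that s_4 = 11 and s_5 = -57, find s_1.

-6

Rearranging, s_{i-2} = (s_i - s_{i-1}) / 4.
s_3 = (-57 - 11) / 4 = -68/4 = -17
s_2 = (11 - (-17)) / 4 = 28/4 = 7
s_1 = (-17 - 7) / 4 = -24/4 = -6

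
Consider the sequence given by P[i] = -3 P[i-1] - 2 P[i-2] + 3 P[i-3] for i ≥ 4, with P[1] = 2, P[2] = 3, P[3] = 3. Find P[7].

P[4] = -3(3) - 2(3) + 3(2) = -9
P[5] = -3(-9) - 2(3) + 3(3) = 30
P[6] = -3(30) - 2(-9) + 3(3) = -63
P[7] = -3(-63) - 2(30) + 3(-9) = 102

102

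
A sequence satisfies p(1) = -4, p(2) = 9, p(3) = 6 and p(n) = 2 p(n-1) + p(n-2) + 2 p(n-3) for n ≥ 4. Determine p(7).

326

p(4) = 2*6 + 9 + 2*(-4) = 13
p(5) = 2*13 + 6 + 2*9 = 50
p(6) = 2*50 + 13 + 2*6 = 125
p(7) = 2*125 + 50 + 2*13 = 326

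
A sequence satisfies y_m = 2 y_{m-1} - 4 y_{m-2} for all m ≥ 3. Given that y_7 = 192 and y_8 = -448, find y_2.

-7

Rearranging, y_{m-2} = (y_m - 2 y_{m-1}) / -4.
y_6 = (-448 - 2(192)) / -4 = -832/-4 = 208
y_5 = (192 - 2(208)) / -4 = -224/-4 = 56
y_4 = (208 - 2(56)) / -4 = 96/-4 = -24
y_3 = (56 - 2(-24)) / -4 = 104/-4 = -26
y_2 = (-24 - 2(-26)) / -4 = 28/-4 = -7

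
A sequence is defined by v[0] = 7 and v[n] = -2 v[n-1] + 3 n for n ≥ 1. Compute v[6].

v[1] = -2·7 + 3 = -11
v[2] = -2·(-11) + 6 = 28
v[3] = -2·28 + 9 = -47
v[4] = -2·(-47) + 12 = 106
v[5] = -2·106 + 15 = -197
v[6] = -2·(-197) + 18 = 412

412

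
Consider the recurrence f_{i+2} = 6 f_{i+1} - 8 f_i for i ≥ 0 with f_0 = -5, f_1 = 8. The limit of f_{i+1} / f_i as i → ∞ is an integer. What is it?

4

The characteristic equation is r^2 - 6r + 8 = 0, which factors as (r - 4)(r - 2) = 0.
So the roots are 4 and 2. Since |4| > |2| and the coefficient of 4^i is non-zero, the ratio tends to 4.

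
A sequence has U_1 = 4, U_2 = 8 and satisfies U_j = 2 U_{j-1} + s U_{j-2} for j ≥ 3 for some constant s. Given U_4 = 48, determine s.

U_3 = 16 + 4s
U_4 = 32 + 16s
So 32 + 16s = 48, giving s = 1.

1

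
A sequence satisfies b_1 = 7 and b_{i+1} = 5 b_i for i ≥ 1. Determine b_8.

546875

b_2 = 5*7 = 35
b_3 = 5*35 = 175
b_4 = 5*175 = 875
b_5 = 5*875 = 4375
b_6 = 5*4375 = 21875
b_7 = 5*21875 = 109375
b_8 = 5*109375 = 546875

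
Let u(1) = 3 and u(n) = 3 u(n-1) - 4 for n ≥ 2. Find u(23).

The fixed point is -4/(1 - 3) = 2, so u(n) - 2 = 3(u(n-1) - 2).
Hence u(n) = 1·3^{n-1} + 2.
u(23) = 1·3^{22} + 2 = 1·31381059609 + 2 = 31381059611.

31381059611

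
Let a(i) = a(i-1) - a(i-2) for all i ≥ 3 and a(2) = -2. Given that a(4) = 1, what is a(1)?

Let a(1) = v.
a(3) = -2 - v
a(4) = -v
So -v = 1, giving v = -1.

-1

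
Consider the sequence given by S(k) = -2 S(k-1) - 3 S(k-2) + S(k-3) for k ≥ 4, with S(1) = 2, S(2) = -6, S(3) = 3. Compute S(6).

47

S(4) = -2*3 - 3*(-6) + 2 = 14
S(5) = -2*14 - 3*3 + (-6) = -43
S(6) = -2*(-43) - 3*14 + 3 = 47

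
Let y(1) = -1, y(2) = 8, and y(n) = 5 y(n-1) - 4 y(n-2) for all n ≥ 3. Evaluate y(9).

196604

y(3) = 5*8 - 4*(-1) = 44
y(4) = 5*44 - 4*8 = 188
y(5) = 5*188 - 4*44 = 764
y(6) = 5*764 - 4*188 = 3068
y(7) = 5*3068 - 4*764 = 12284
y(8) = 5*12284 - 4*3068 = 49148
y(9) = 5*49148 - 4*12284 = 196604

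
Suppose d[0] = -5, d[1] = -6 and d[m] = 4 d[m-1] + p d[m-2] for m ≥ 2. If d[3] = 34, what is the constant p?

d[2] = -24 - 5p
d[3] = -96 - 26p
So -96 - 26p = 34, giving p = -5.

-5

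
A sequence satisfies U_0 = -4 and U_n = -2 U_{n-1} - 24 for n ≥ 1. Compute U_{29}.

-2147483656

The fixed point is -24/(1 + 2) = -8, so U_n + 8 = -2(U_{n-1} + 8).
Hence U_n = 4·(-2)^n - 8.
U_{29} = 4·(-2)^{29} - 8 = 4·-536870912 - 8 = -2147483656.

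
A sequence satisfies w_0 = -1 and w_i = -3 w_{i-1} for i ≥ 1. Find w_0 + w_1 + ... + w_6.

-547

w_1 = -3·(-1) = 3
w_2 = -3·3 = -9
w_3 = -3·(-9) = 27
w_4 = -3·27 = -81
w_5 = -3·(-81) = 243
w_6 = -3·243 = -729
Sum = (-1) + 3 + (-9) + 27 + (-81) + 243 + (-729) = -547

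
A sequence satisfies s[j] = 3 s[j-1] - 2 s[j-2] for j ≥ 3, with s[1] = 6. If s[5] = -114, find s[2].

Let s[2] = w.
s[3] = -12 + 3w
s[4] = -36 + 7w
s[5] = -84 + 15w
So -84 + 15w = -114, giving w = -2.

-2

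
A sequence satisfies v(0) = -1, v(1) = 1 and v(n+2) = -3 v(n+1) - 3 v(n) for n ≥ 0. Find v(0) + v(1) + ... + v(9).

v(2) = -3*1 - 3*(-1) = 0
v(3) = -3*0 - 3*1 = -3
v(4) = -3*(-3) - 3*0 = 9
v(5) = -3*9 - 3*(-3) = -18
v(6) = -3*(-18) - 3*9 = 27
v(7) = -3*27 - 3*(-18) = -27
v(8) = -3*(-27) - 3*27 = 0
v(9) = -3*0 - 3*(-27) = 81
Sum = (-1) + 1 + 0 + (-3) + 9 + (-18) + 27 + (-27) + 0 + 81 = 69

69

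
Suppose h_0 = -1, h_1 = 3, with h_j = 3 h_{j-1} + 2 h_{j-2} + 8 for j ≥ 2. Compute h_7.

h_2 = 3(3) + 2(-1) + 8 = 15
h_3 = 3(15) + 2(3) + 8 = 59
h_4 = 3(59) + 2(15) + 8 = 215
h_5 = 3(215) + 2(59) + 8 = 771
h_6 = 3(771) + 2(215) + 8 = 2751
h_7 = 3(2751) + 2(771) + 8 = 9803

9803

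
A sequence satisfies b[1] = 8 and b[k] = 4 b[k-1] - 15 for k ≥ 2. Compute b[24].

The fixed point is -15/(1 - 4) = 5, so b[k] - 5 = 4(b[k-1] - 5).
Hence b[k] = 3·4^{k-1} + 5.
b[24] = 3·4^{23} + 5 = 3·70368744177664 + 5 = 211106232532997.

211106232532997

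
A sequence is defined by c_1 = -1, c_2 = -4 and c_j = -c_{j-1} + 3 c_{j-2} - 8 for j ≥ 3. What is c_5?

c_3 = -(-4) + 3*(-1) - 8 = -7
c_4 = -(-7) + 3*(-4) - 8 = -13
c_5 = -(-13) + 3*(-7) - 8 = -16

-16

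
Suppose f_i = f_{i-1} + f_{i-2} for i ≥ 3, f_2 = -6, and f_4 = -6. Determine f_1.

Let f_1 = x.
f_3 = -6 + x
f_4 = -12 + x
So -12 + x = -6, giving x = 6.

6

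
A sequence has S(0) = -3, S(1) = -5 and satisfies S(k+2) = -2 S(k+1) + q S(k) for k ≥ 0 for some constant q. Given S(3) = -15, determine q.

S(2) = 10 - 3q
S(3) = -20 + q
So -20 + q = -15, giving q = 5.

5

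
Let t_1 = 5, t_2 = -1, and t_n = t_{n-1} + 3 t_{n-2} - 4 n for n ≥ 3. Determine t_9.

t_3 = (-1) + 3·5 - 12 = 2
t_4 = 2 + 3·(-1) - 16 = -17
t_5 = (-17) + 3·2 - 20 = -31
t_6 = (-31) + 3·(-17) - 24 = -106
t_7 = (-106) + 3·(-31) - 28 = -227
t_8 = (-227) + 3·(-106) - 32 = -577
t_9 = (-577) + 3·(-227) - 36 = -1294

-1294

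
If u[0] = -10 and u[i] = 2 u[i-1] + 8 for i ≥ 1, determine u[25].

-67108872

The fixed point is 8/(1 - 2) = -8, so u[i] + 8 = 2(u[i-1] + 8).
Hence u[i] = -2·2^i - 8.
u[25] = -2·2^{25} - 8 = -2·33554432 - 8 = -67108872.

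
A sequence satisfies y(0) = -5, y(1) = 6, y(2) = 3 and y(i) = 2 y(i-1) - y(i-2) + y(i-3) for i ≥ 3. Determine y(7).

-21

y(3) = 2·3 - 6 + (-5) = -5
y(4) = 2·(-5) - 3 + 6 = -7
y(5) = 2·(-7) - (-5) + 3 = -6
y(6) = 2·(-6) - (-7) + (-5) = -10
y(7) = 2·(-10) - (-6) + (-7) = -21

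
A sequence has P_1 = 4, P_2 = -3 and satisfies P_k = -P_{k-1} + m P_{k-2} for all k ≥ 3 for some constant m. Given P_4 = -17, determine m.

2

P_3 = 3 + 4m
P_4 = -3 - 7m
So -3 - 7m = -17, giving m = 2.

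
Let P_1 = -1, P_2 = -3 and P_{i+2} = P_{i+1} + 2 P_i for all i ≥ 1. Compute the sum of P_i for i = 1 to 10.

-1364

P_3 = (-3) + 2*(-1) = -5
P_4 = (-5) + 2*(-3) = -11
P_5 = (-11) + 2*(-5) = -21
P_6 = (-21) + 2*(-11) = -43
P_7 = (-43) + 2*(-21) = -85
P_8 = (-85) + 2*(-43) = -171
P_9 = (-171) + 2*(-85) = -341
P_{10} = (-341) + 2*(-171) = -683
Sum = (-1) + (-3) + (-5) + (-11) + (-21) + (-43) + (-85) + (-171) + (-341) + (-683) = -1364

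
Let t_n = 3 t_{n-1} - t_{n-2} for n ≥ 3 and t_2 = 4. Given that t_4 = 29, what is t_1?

Let t_1 = x.
t_3 = 12 - x
t_4 = 32 - 3x
So 32 - 3x = 29, giving x = 1.

1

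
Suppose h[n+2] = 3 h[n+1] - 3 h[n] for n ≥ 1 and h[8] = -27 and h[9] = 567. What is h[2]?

1

Rearranging, h[n-2] = (h[n] - 3 h[n-1]) / -3.
h[7] = (567 - 3(-27)) / -3 = 648/-3 = -216
h[6] = (-27 - 3(-216)) / -3 = 621/-3 = -207
h[5] = (-216 - 3(-207)) / -3 = 405/-3 = -135
h[4] = (-207 - 3(-135)) / -3 = 198/-3 = -66
h[3] = (-135 - 3(-66)) / -3 = 63/-3 = -21
h[2] = (-66 - 3(-21)) / -3 = -3/-3 = 1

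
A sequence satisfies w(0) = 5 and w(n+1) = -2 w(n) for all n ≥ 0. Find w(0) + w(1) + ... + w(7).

w(1) = -2·5 = -10
w(2) = -2·(-10) = 20
w(3) = -2·20 = -40
w(4) = -2·(-40) = 80
w(5) = -2·80 = -160
w(6) = -2·(-160) = 320
w(7) = -2·320 = -640
Sum = 5 + (-10) + 20 + (-40) + 80 + (-160) + 320 + (-640) = -425

-425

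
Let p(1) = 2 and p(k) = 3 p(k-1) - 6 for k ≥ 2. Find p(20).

The fixed point is -6/(1 - 3) = 3, so p(k) - 3 = 3(p(k-1) - 3).
Hence p(k) = -1·3^{k-1} + 3.
p(20) = -1·3^{19} + 3 = -1·1162261467 + 3 = -1162261464.

-1162261464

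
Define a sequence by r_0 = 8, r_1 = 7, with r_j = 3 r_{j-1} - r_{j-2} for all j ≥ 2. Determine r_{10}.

26683

r_2 = 3*7 - 8 = 13
r_3 = 3*13 - 7 = 32
r_4 = 3*32 - 13 = 83
r_5 = 3*83 - 32 = 217
r_6 = 3*217 - 83 = 568
r_7 = 3*568 - 217 = 1487
r_8 = 3*1487 - 568 = 3893
r_9 = 3*3893 - 1487 = 10192
r_{10} = 3*10192 - 3893 = 26683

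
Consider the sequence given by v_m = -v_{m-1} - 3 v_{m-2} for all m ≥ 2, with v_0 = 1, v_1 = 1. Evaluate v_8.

-4

v_2 = -1 - 3*1 = -4
v_3 = -(-4) - 3*1 = 1
v_4 = -1 - 3*(-4) = 11
v_5 = -11 - 3*1 = -14
v_6 = -(-14) - 3*11 = -19
v_7 = -(-19) - 3*(-14) = 61
v_8 = -61 - 3*(-19) = -4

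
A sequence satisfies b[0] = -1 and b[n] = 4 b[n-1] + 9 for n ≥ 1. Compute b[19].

The fixed point is 9/(1 - 4) = -3, so b[n] + 3 = 4(b[n-1] + 3).
Hence b[n] = 2·4^n - 3.
b[19] = 2·4^{19} - 3 = 2·274877906944 - 3 = 549755813885.

549755813885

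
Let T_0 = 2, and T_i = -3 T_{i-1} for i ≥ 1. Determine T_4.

T_1 = -3·2 = -6
T_2 = -3·(-6) = 18
T_3 = -3·18 = -54
T_4 = -3·(-54) = 162

162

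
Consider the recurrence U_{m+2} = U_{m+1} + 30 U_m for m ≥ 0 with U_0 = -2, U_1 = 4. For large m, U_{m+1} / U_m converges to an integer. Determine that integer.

6

The characteristic equation is r^2 - r - 30 = 0, which factors as (r - 6)(r + 5) = 0.
So the roots are 6 and -5. Since |6| > |-5| and the coefficient of 6^m is non-zero, the ratio tends to 6.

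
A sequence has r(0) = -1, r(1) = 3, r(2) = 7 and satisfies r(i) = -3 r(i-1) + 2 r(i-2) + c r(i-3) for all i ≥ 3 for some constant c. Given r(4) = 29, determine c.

-5

r(3) = -15 - c
r(4) = 59 + 6c
So 59 + 6c = 29, giving c = -5.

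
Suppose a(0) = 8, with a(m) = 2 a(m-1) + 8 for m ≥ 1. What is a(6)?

a(1) = 2·8 + 8 = 24
a(2) = 2·24 + 8 = 56
a(3) = 2·56 + 8 = 120
a(4) = 2·120 + 8 = 248
a(5) = 2·248 + 8 = 504
a(6) = 2·504 + 8 = 1016

1016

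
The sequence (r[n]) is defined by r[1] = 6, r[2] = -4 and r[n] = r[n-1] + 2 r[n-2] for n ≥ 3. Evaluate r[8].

r[3] = (-4) + 2(6) = 8
r[4] = 8 + 2(-4) = 0
r[5] = 0 + 2(8) = 16
r[6] = 16 + 2(0) = 16
r[7] = 16 + 2(16) = 48
r[8] = 48 + 2(16) = 80

80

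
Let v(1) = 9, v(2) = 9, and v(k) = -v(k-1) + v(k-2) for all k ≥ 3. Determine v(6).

v(3) = -9 + 9 = 0
v(4) = -0 + 9 = 9
v(5) = -9 + 0 = -9
v(6) = -(-9) + 9 = 18

18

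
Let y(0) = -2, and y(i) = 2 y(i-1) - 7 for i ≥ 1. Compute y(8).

-2297

y(1) = 2*(-2) - 7 = -11
y(2) = 2*(-11) - 7 = -29
y(3) = 2*(-29) - 7 = -65
y(4) = 2*(-65) - 7 = -137
y(5) = 2*(-137) - 7 = -281
y(6) = 2*(-281) - 7 = -569
y(7) = 2*(-569) - 7 = -1145
y(8) = 2*(-1145) - 7 = -2297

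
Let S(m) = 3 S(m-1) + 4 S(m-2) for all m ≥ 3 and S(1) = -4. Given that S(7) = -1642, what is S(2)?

2

Let S(2) = v.
S(3) = -16 + 3v
S(4) = -48 + 13v
S(5) = -208 + 51v
S(6) = -816 + 205v
S(7) = -3280 + 819v
So -3280 + 819v = -1642, giving v = 2.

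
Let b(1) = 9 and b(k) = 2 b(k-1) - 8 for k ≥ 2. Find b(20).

The fixed point is -8/(1 - 2) = 8, so b(k) - 8 = 2(b(k-1) - 8).
Hence b(k) = 1·2^{k-1} + 8.
b(20) = 1·2^{19} + 8 = 1·524288 + 8 = 524296.

524296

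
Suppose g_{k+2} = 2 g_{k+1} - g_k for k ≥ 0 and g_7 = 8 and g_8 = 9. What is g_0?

1

Rearranging, g_{k-2} = -(g_k - 2 g_{k-1}).
g_6 = -(9 - 2*8) = 7
g_5 = -(8 - 2*7) = 6
g_4 = -(7 - 2*6) = 5
g_3 = -(6 - 2*5) = 4
g_2 = -(5 - 2*4) = 3
g_1 = -(4 - 2*3) = 2
g_0 = -(3 - 2*2) = 1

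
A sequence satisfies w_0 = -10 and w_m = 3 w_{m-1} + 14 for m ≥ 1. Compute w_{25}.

The fixed point is 14/(1 - 3) = -7, so w_m + 7 = 3(w_{m-1} + 7).
Hence w_m = -3·3^m - 7.
w_{25} = -3·3^{25} - 7 = -3·847288609443 - 7 = -2541865828336.

-2541865828336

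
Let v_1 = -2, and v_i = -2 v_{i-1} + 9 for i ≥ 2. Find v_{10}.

v_2 = -2·(-2) + 9 = 13
v_3 = -2·13 + 9 = -17
v_4 = -2·(-17) + 9 = 43
v_5 = -2·43 + 9 = -77
v_6 = -2·(-77) + 9 = 163
v_7 = -2·163 + 9 = -317
v_8 = -2·(-317) + 9 = 643
v_9 = -2·643 + 9 = -1277
v_{10} = -2·(-1277) + 9 = 2563

2563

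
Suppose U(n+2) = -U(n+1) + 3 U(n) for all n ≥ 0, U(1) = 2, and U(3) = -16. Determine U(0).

Let U(0) = z.
U(2) = -2 + 3z
U(3) = 8 - 3z
So 8 - 3z = -16, giving z = 8.

8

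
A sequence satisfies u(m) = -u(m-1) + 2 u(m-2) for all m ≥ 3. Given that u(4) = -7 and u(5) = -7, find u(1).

-7

Rearranging, u(m-2) = (u(m) + u(m-1)) / 2.
u(3) = (-7 + (-7)) / 2 = -14/2 = -7
u(2) = (-7 + (-7)) / 2 = -14/2 = -7
u(1) = (-7 + (-7)) / 2 = -14/2 = -7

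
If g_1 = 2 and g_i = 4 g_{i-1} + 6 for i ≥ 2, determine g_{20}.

The fixed point is 6/(1 - 4) = -2, so g_i + 2 = 4(g_{i-1} + 2).
Hence g_i = 4·4^{i-1} - 2.
g_{20} = 4·4^{19} - 2 = 4·274877906944 - 2 = 1099511627774.

1099511627774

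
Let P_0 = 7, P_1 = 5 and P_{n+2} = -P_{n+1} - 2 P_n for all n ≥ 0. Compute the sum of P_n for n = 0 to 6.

P_2 = -5 - 2*7 = -19
P_3 = -(-19) - 2*5 = 9
P_4 = -9 - 2*(-19) = 29
P_5 = -29 - 2*9 = -47
P_6 = -(-47) - 2*29 = -11
Sum = 7 + 5 + (-19) + 9 + 29 + (-47) + (-11) = -27

-27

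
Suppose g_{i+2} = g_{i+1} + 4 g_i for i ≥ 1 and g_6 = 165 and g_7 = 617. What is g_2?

Rearranging, g_{i-2} = (g_i - g_{i-1}) / 4.
g_5 = (617 - 165) / 4 = 452/4 = 113
g_4 = (165 - 113) / 4 = 52/4 = 13
g_3 = (113 - 13) / 4 = 100/4 = 25
g_2 = (13 - 25) / 4 = -12/4 = -3

-3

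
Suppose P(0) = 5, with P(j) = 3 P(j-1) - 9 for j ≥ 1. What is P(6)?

369

P(1) = 3(5) - 9 = 6
P(2) = 3(6) - 9 = 9
P(3) = 3(9) - 9 = 18
P(4) = 3(18) - 9 = 45
P(5) = 3(45) - 9 = 126
P(6) = 3(126) - 9 = 369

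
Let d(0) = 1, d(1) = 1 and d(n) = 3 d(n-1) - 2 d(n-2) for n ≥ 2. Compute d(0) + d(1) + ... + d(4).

d(2) = 3*1 - 2*1 = 1
d(3) = 3*1 - 2*1 = 1
d(4) = 3*1 - 2*1 = 1
Sum = 1 + 1 + 1 + 1 + 1 = 5

5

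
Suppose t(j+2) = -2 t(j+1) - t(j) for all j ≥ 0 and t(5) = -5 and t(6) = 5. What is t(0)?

5

Rearranging, t(j-2) = -(t(j) + 2 t(j-1)).
t(4) = -(5 + 2·(-5)) = 5
t(3) = -(-5 + 2·5) = -5
t(2) = -(5 + 2·(-5)) = 5
t(1) = -(-5 + 2·5) = -5
t(0) = -(5 + 2·(-5)) = 5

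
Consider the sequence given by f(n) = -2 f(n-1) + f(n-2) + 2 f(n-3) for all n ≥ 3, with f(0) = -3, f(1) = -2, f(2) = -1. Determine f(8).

f(3) = -2(-1) + (-2) + 2(-3) = -6
f(4) = -2(-6) + (-1) + 2(-2) = 7
f(5) = -2(7) + (-6) + 2(-1) = -22
f(6) = -2(-22) + 7 + 2(-6) = 39
f(7) = -2(39) + (-22) + 2(7) = -86
f(8) = -2(-86) + 39 + 2(-22) = 167

167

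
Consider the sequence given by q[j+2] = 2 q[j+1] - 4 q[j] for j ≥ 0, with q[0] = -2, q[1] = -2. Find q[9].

1024

q[2] = 2·(-2) - 4·(-2) = 4
q[3] = 2·4 - 4·(-2) = 16
q[4] = 2·16 - 4·4 = 16
q[5] = 2·16 - 4·16 = -32
q[6] = 2·(-32) - 4·16 = -128
q[7] = 2·(-128) - 4·(-32) = -128
q[8] = 2·(-128) - 4·(-128) = 256
q[9] = 2·256 - 4·(-128) = 1024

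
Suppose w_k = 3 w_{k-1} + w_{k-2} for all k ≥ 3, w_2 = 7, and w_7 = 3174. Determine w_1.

6

Let w_1 = x.
w_3 = 21 + x
w_4 = 70 + 3x
w_5 = 231 + 10x
w_6 = 763 + 33x
w_7 = 2520 + 109x
So 2520 + 109x = 3174, giving x = 6.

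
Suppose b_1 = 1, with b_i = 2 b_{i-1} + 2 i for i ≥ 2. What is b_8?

876

b_2 = 2·1 + 4 = 6
b_3 = 2·6 + 6 = 18
b_4 = 2·18 + 8 = 44
b_5 = 2·44 + 10 = 98
b_6 = 2·98 + 12 = 208
b_7 = 2·208 + 14 = 430
b_8 = 2·430 + 16 = 876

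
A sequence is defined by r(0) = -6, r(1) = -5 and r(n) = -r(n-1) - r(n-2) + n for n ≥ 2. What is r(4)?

r(2) = -(-5) - (-6) + 2 = 13
r(3) = -13 - (-5) + 3 = -5
r(4) = -(-5) - 13 + 4 = -4

-4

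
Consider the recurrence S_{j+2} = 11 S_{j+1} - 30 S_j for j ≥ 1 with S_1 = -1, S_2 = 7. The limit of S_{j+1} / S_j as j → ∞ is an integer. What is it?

6

The characteristic equation is r^2 - 11r + 30 = 0, which factors as (r - 6)(r - 5) = 0.
So the roots are 6 and 5. Since |6| > |5| and the coefficient of 6^j is non-zero, the ratio tends to 6.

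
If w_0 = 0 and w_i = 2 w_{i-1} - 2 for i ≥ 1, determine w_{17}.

-262142

The fixed point is -2/(1 - 2) = 2, so w_i - 2 = 2(w_{i-1} - 2).
Hence w_i = -2·2^i + 2.
w_{17} = -2·2^{17} + 2 = -2·131072 + 2 = -262142.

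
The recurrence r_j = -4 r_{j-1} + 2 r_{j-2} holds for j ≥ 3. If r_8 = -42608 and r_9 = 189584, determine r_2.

-2

Rearranging, r_{j-2} = (r_j + 4 r_{j-1}) / 2.
r_7 = (189584 + 4(-42608)) / 2 = 19152/2 = 9576
r_6 = (-42608 + 4(9576)) / 2 = -4304/2 = -2152
r_5 = (9576 + 4(-2152)) / 2 = 968/2 = 484
r_4 = (-2152 + 4(484)) / 2 = -216/2 = -108
r_3 = (484 + 4(-108)) / 2 = 52/2 = 26
r_2 = (-108 + 4(26)) / 2 = -4/2 = -2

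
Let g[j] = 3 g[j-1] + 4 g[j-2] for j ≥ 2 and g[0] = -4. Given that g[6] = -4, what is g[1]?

Let g[1] = w.
g[2] = -16 + 3w
g[3] = -48 + 13w
g[4] = -208 + 51w
g[5] = -816 + 205w
g[6] = -3280 + 819w
So -3280 + 819w = -4, giving w = 4.

4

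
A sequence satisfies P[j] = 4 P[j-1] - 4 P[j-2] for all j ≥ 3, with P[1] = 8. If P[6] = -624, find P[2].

5

Let P[2] = z.
P[3] = -32 + 4z
P[4] = -128 + 12z
P[5] = -384 + 32z
P[6] = -1024 + 80z
So -1024 + 80z = -624, giving z = 5.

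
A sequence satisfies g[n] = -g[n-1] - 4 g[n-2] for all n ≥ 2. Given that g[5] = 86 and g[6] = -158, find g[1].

6

Rearranging, g[n-2] = (g[n] + g[n-1]) / -4.
g[4] = (-158 + 86) / -4 = -72/-4 = 18
g[3] = (86 + 18) / -4 = 104/-4 = -26
g[2] = (18 + (-26)) / -4 = -8/-4 = 2
g[1] = (-26 + 2) / -4 = -24/-4 = 6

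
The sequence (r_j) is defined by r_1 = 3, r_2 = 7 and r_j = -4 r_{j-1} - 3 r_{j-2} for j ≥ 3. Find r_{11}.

-295237

r_3 = -4(7) - 3(3) = -37
r_4 = -4(-37) - 3(7) = 127
r_5 = -4(127) - 3(-37) = -397
r_6 = -4(-397) - 3(127) = 1207
r_7 = -4(1207) - 3(-397) = -3637
r_8 = -4(-3637) - 3(1207) = 10927
r_9 = -4(10927) - 3(-3637) = -32797
r_{10} = -4(-32797) - 3(10927) = 98407
r_{11} = -4(98407) - 3(-32797) = -295237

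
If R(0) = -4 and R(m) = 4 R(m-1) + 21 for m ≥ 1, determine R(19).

The fixed point is 21/(1 - 4) = -7, so R(m) + 7 = 4(R(m-1) + 7).
Hence R(m) = 3·4^m - 7.
R(19) = 3·4^{19} - 7 = 3·274877906944 - 7 = 824633720825.

824633720825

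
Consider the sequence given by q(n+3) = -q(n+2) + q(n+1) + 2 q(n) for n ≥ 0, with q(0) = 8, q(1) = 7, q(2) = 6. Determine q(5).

26

q(3) = -6 + 7 + 2(8) = 17
q(4) = -17 + 6 + 2(7) = 3
q(5) = -3 + 17 + 2(6) = 26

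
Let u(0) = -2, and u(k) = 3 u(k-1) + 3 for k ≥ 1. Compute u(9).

-9843

u(1) = 3(-2) + 3 = -3
u(2) = 3(-3) + 3 = -6
u(3) = 3(-6) + 3 = -15
u(4) = 3(-15) + 3 = -42
u(5) = 3(-42) + 3 = -123
u(6) = 3(-123) + 3 = -366
u(7) = 3(-366) + 3 = -1095
u(8) = 3(-1095) + 3 = -3282
u(9) = 3(-3282) + 3 = -9843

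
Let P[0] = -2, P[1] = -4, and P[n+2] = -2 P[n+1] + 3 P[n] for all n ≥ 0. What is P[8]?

3278

P[2] = -2·(-4) + 3·(-2) = 2
P[3] = -2·2 + 3·(-4) = -16
P[4] = -2·(-16) + 3·2 = 38
P[5] = -2·38 + 3·(-16) = -124
P[6] = -2·(-124) + 3·38 = 362
P[7] = -2·362 + 3·(-124) = -1096
P[8] = -2·(-1096) + 3·362 = 3278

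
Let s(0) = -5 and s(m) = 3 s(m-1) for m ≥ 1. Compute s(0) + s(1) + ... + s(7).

-16400

s(1) = 3*(-5) = -15
s(2) = 3*(-15) = -45
s(3) = 3*(-45) = -135
s(4) = 3*(-135) = -405
s(5) = 3*(-405) = -1215
s(6) = 3*(-1215) = -3645
s(7) = 3*(-3645) = -10935
Sum = (-5) + (-15) + (-45) + (-135) + (-405) + (-1215) + (-3645) + (-10935) = -16400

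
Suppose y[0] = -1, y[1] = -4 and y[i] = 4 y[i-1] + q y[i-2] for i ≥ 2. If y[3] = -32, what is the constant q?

-4

y[2] = -16 - q
y[3] = -64 - 8q
So -64 - 8q = -32, giving q = -4.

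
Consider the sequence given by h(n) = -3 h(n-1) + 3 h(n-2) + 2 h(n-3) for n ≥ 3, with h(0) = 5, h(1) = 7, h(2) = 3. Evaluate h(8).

-9405

h(3) = -3(3) + 3(7) + 2(5) = 22
h(4) = -3(22) + 3(3) + 2(7) = -43
h(5) = -3(-43) + 3(22) + 2(3) = 201
h(6) = -3(201) + 3(-43) + 2(22) = -688
h(7) = -3(-688) + 3(201) + 2(-43) = 2581
h(8) = -3(2581) + 3(-688) + 2(201) = -9405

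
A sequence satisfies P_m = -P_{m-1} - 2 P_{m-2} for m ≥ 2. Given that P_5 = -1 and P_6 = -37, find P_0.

Rearranging, P_{m-2} = (P_m + P_{m-1}) / -2.
P_4 = (-37 + (-1)) / -2 = -38/-2 = 19
P_3 = (-1 + 19) / -2 = 18/-2 = -9
P_2 = (19 + (-9)) / -2 = 10/-2 = -5
P_1 = (-9 + (-5)) / -2 = -14/-2 = 7
P_0 = (-5 + 7) / -2 = 2/-2 = -1

-1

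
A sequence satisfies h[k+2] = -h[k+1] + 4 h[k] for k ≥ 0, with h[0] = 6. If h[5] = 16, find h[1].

Let h[1] = x.
h[2] = 24 - x
h[3] = -24 + 5x
h[4] = 120 - 9x
h[5] = -216 + 29x
So -216 + 29x = 16, giving x = 8.

8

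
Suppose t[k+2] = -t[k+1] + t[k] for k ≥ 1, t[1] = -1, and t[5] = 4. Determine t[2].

-2

Let t[2] = v.
t[3] = -1 - v
t[4] = 1 + 2v
t[5] = -2 - 3v
So -2 - 3v = 4, giving v = -2.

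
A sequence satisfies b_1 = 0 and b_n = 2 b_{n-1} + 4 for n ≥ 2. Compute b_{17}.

262140

The fixed point is 4/(1 - 2) = -4, so b_n + 4 = 2(b_{n-1} + 4).
Hence b_n = 4·2^{n-1} - 4.
b_{17} = 4·2^{16} - 4 = 4·65536 - 4 = 262140.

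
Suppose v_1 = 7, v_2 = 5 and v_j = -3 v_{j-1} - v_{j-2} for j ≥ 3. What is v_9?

v_3 = -3·5 - 7 = -22
v_4 = -3·(-22) - 5 = 61
v_5 = -3·61 - (-22) = -161
v_6 = -3·(-161) - 61 = 422
v_7 = -3·422 - (-161) = -1105
v_8 = -3·(-1105) - 422 = 2893
v_9 = -3·2893 - (-1105) = -7574

-7574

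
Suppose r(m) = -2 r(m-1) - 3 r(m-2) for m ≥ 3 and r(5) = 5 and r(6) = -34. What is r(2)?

2

Rearranging, r(m-2) = (r(m) + 2 r(m-1)) / -3.
r(4) = (-34 + 2*5) / -3 = -24/-3 = 8
r(3) = (5 + 2*8) / -3 = 21/-3 = -7
r(2) = (8 + 2*(-7)) / -3 = -6/-3 = 2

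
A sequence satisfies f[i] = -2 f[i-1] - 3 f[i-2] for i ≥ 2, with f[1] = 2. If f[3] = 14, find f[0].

2

Let f[0] = w.
f[2] = -4 - 3w
f[3] = 2 + 6w
So 2 + 6w = 14, giving w = 2.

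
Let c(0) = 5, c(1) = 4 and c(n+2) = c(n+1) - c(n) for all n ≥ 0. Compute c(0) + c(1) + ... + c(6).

5

c(2) = 4 - 5 = -1
c(3) = (-1) - 4 = -5
c(4) = (-5) - (-1) = -4
c(5) = (-4) - (-5) = 1
c(6) = 1 - (-4) = 5
Sum = 5 + 4 + (-1) + (-5) + (-4) + 1 + 5 = 5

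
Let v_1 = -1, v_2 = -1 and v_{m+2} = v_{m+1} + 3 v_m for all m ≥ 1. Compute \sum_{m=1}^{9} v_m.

-894

v_3 = (-1) + 3*(-1) = -4
v_4 = (-4) + 3*(-1) = -7
v_5 = (-7) + 3*(-4) = -19
v_6 = (-19) + 3*(-7) = -40
v_7 = (-40) + 3*(-19) = -97
v_8 = (-97) + 3*(-40) = -217
v_9 = (-217) + 3*(-97) = -508
Sum = (-1) + (-1) + (-4) + (-7) + (-19) + (-40) + (-97) + (-217) + (-508) = -894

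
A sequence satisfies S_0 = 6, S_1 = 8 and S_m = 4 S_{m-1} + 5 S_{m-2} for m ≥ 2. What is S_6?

36462

S_2 = 4(8) + 5(6) = 62
S_3 = 4(62) + 5(8) = 288
S_4 = 4(288) + 5(62) = 1462
S_5 = 4(1462) + 5(288) = 7288
S_6 = 4(7288) + 5(1462) = 36462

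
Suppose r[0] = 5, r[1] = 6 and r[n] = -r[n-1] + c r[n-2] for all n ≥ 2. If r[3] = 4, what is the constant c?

-2

r[2] = -6 + 5c
r[3] = 6 + c
So 6 + c = 4, giving c = -2.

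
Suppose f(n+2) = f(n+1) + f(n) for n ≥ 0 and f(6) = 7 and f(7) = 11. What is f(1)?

-1

Rearranging, f(n-2) = f(n) - f(n-1).
f(5) = 11 - 7 = 4
f(4) = 7 - 4 = 3
f(3) = 4 - 3 = 1
f(2) = 3 - 1 = 2
f(1) = 1 - 2 = -1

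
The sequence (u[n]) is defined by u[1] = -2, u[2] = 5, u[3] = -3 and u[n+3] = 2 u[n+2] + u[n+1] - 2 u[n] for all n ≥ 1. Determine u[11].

u[4] = 2*(-3) + 5 - 2*(-2) = 3
u[5] = 2*3 + (-3) - 2*5 = -7
u[6] = 2*(-7) + 3 - 2*(-3) = -5
u[7] = 2*(-5) + (-7) - 2*3 = -23
u[8] = 2*(-23) + (-5) - 2*(-7) = -37
u[9] = 2*(-37) + (-23) - 2*(-5) = -87
u[10] = 2*(-87) + (-37) - 2*(-23) = -165
u[11] = 2*(-165) + (-87) - 2*(-37) = -343

-343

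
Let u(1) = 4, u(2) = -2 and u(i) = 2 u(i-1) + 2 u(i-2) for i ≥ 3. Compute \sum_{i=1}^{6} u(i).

u(3) = 2·(-2) + 2·4 = 4
u(4) = 2·4 + 2·(-2) = 4
u(5) = 2·4 + 2·4 = 16
u(6) = 2·16 + 2·4 = 40
Sum = 4 + (-2) + 4 + 4 + 16 + 40 = 66

66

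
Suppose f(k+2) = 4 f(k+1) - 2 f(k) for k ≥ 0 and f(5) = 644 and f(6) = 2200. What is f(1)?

Rearranging, f(k-2) = (f(k) - 4 f(k-1)) / -2.
f(4) = (2200 - 4·644) / -2 = -376/-2 = 188
f(3) = (644 - 4·188) / -2 = -108/-2 = 54
f(2) = (188 - 4·54) / -2 = -28/-2 = 14
f(1) = (54 - 4·14) / -2 = -2/-2 = 1

1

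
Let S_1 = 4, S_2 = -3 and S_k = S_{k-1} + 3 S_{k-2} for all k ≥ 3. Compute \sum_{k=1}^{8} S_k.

S_3 = (-3) + 3*4 = 9
S_4 = 9 + 3*(-3) = 0
S_5 = 0 + 3*9 = 27
S_6 = 27 + 3*0 = 27
S_7 = 27 + 3*27 = 108
S_8 = 108 + 3*27 = 189
Sum = 4 + (-3) + 9 + 0 + 27 + 27 + 108 + 189 = 361

361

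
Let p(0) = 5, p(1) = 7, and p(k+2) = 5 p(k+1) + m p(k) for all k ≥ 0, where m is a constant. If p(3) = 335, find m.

p(2) = 35 + 5m
p(3) = 175 + 32m
So 175 + 32m = 335, giving m = 5.

5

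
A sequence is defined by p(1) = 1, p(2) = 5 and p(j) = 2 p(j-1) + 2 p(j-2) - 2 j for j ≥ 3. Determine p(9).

p(3) = 2·5 + 2·1 - 6 = 6
p(4) = 2·6 + 2·5 - 8 = 14
p(5) = 2·14 + 2·6 - 10 = 30
p(6) = 2·30 + 2·14 - 12 = 76
p(7) = 2·76 + 2·30 - 14 = 198
p(8) = 2·198 + 2·76 - 16 = 532
p(9) = 2·532 + 2·198 - 18 = 1442

1442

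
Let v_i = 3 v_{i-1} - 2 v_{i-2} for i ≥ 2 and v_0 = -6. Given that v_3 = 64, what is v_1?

Let v_1 = y.
v_2 = 12 + 3y
v_3 = 36 + 7y
So 36 + 7y = 64, giving y = 4.

4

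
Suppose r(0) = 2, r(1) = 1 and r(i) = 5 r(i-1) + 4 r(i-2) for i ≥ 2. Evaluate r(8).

r(2) = 5*1 + 4*2 = 13
r(3) = 5*13 + 4*1 = 69
r(4) = 5*69 + 4*13 = 397
r(5) = 5*397 + 4*69 = 2261
r(6) = 5*2261 + 4*397 = 12893
r(7) = 5*12893 + 4*2261 = 73509
r(8) = 5*73509 + 4*12893 = 419117

419117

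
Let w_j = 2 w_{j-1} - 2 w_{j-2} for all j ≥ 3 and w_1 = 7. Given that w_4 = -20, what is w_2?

4

Let w_2 = z.
w_3 = -14 + 2z
w_4 = -28 + 2z
So -28 + 2z = -20, giving z = 4.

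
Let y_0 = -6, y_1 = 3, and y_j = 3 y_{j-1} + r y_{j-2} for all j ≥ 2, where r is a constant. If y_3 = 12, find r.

1

y_2 = 9 - 6r
y_3 = 27 - 15r
So 27 - 15r = 12, giving r = 1.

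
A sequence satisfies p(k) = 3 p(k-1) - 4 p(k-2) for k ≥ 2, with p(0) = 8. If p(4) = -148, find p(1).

4

Let p(1) = v.
p(2) = -32 + 3v
p(3) = -96 + 5v
p(4) = -160 + 3v
So -160 + 3v = -148, giving v = 4.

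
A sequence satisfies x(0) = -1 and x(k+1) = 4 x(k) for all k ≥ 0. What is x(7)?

x(1) = 4(-1) = -4
x(2) = 4(-4) = -16
x(3) = 4(-16) = -64
x(4) = 4(-64) = -256
x(5) = 4(-256) = -1024
x(6) = 4(-1024) = -4096
x(7) = 4(-4096) = -16384

-16384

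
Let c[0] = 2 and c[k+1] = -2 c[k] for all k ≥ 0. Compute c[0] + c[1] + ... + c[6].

c[1] = -2*2 = -4
c[2] = -2*(-4) = 8
c[3] = -2*8 = -16
c[4] = -2*(-16) = 32
c[5] = -2*32 = -64
c[6] = -2*(-64) = 128
Sum = 2 + (-4) + 8 + (-16) + 32 + (-64) + 128 = 86

86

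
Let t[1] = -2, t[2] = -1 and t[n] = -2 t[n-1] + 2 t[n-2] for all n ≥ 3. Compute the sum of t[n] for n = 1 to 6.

9

t[3] = -2*(-1) + 2*(-2) = -2
t[4] = -2*(-2) + 2*(-1) = 2
t[5] = -2*2 + 2*(-2) = -8
t[6] = -2*(-8) + 2*2 = 20
Sum = (-2) + (-1) + (-2) + 2 + (-8) + 20 = 9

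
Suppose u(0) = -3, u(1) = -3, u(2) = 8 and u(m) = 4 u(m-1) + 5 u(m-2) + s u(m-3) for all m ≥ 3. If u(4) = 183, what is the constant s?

u(3) = 17 - 3s
u(4) = 108 - 15s
So 108 - 15s = 183, giving s = -5.

-5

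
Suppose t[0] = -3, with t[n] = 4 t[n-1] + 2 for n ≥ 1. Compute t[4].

t[1] = 4(-3) + 2 = -10
t[2] = 4(-10) + 2 = -38
t[3] = 4(-38) + 2 = -150
t[4] = 4(-150) + 2 = -598

-598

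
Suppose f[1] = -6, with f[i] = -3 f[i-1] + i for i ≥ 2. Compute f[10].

f[2] = -3·(-6) + 2 = 20
f[3] = -3·20 + 3 = -57
f[4] = -3·(-57) + 4 = 175
f[5] = -3·175 + 5 = -520
f[6] = -3·(-520) + 6 = 1566
f[7] = -3·1566 + 7 = -4691
f[8] = -3·(-4691) + 8 = 14081
f[9] = -3·14081 + 9 = -42234
f[10] = -3·(-42234) + 10 = 126712

126712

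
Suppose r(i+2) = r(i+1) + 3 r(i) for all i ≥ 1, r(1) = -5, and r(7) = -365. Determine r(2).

Let r(2) = z.
r(3) = -15 + z
r(4) = -15 + 4z
r(5) = -60 + 7z
r(6) = -105 + 19z
r(7) = -285 + 40z
So -285 + 40z = -365, giving z = -2.

-2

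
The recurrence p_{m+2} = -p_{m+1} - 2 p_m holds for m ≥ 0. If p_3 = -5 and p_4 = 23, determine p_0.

1

Rearranging, p_{m-2} = (p_m + p_{m-1}) / -2.
p_2 = (23 + (-5)) / -2 = 18/-2 = -9
p_1 = (-5 + (-9)) / -2 = -14/-2 = 7
p_0 = (-9 + 7) / -2 = -2/-2 = 1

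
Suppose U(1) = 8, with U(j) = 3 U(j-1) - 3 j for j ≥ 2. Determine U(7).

3111

U(2) = 3·8 - 6 = 18
U(3) = 3·18 - 9 = 45
U(4) = 3·45 - 12 = 123
U(5) = 3·123 - 15 = 354
U(6) = 3·354 - 18 = 1044
U(7) = 3·1044 - 21 = 3111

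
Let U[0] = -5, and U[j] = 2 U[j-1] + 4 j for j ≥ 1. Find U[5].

68

U[1] = 2·(-5) + 4 = -6
U[2] = 2·(-6) + 8 = -4
U[3] = 2·(-4) + 12 = 4
U[4] = 2·4 + 16 = 24
U[5] = 2·24 + 20 = 68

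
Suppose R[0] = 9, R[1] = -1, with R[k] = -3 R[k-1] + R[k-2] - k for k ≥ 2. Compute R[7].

R[2] = -3*(-1) + 9 - 2 = 10
R[3] = -3*10 + (-1) - 3 = -34
R[4] = -3*(-34) + 10 - 4 = 108
R[5] = -3*108 + (-34) - 5 = -363
R[6] = -3*(-363) + 108 - 6 = 1191
R[7] = -3*1191 + (-363) - 7 = -3943

-3943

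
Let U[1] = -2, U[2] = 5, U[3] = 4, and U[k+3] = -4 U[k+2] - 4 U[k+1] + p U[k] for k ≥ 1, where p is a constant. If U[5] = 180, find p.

4

U[4] = -36 - 2p
U[5] = 128 + 13p
So 128 + 13p = 180, giving p = 4.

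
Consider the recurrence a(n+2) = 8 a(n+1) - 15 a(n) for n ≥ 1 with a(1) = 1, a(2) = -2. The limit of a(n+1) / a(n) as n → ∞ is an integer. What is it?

5

The characteristic equation is r^2 - 8r + 15 = 0, which factors as (r - 5)(r - 3) = 0.
So the roots are 5 and 3. Since |5| > |3| and the coefficient of 5^n is non-zero, the ratio tends to 5.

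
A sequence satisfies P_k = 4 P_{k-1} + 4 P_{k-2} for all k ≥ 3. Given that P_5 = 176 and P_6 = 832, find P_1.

7

Rearranging, P_{k-2} = (P_k - 4 P_{k-1}) / 4.
P_4 = (832 - 4*176) / 4 = 128/4 = 32
P_3 = (176 - 4*32) / 4 = 48/4 = 12
P_2 = (32 - 4*12) / 4 = -16/4 = -4
P_1 = (12 - 4*(-4)) / 4 = 28/4 = 7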